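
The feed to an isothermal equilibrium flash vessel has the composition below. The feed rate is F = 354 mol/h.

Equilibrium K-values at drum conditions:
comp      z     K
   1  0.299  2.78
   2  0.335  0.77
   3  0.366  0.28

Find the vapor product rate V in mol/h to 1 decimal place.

V = 72.5 mol/h

Newton–Raphson from β = 0.5:
  β = 0.500: g = -0.2172, g' = -0.751 → β = 0.211
  β = 0.211: g = -0.0046, g' = -0.784 → β = 0.205
Converged at β = 0.205.
Then V = β·F = 0.2049·354 = 72.5 mol/h and L = F − V = 281.5 mol/h.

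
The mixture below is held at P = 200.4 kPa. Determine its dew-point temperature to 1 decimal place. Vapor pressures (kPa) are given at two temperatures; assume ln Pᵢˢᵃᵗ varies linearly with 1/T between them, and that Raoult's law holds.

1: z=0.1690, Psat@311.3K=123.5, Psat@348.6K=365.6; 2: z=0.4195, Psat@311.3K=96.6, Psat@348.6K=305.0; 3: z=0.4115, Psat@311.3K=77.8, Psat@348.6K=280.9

Dew-point temperature: Σzᵢ·P/Pᵢˢᵃᵗ(T) = 1. Interpolate ln Pᵢˢᵃᵗ = aᵢ + bᵢ/T.
  T = 311.3 K: ΣzᵢP/Pᵢˢᵃᵗ = 2.2045
  T = 348.6 K: ΣzᵢP/Pᵢˢᵃᵗ = 0.6618
  T = 330.0 K: ΣzᵢP/Pᵢˢᵃᵗ = 1.1648
  T = 339.3 K: ΣzᵢP/Pᵢˢᵃᵗ = 0.8711
  T = 334.6 K: ΣzᵢP/Pᵢˢᵃᵗ = 1.0068
  T = 337.0 K: ΣzᵢP/Pᵢˢᵃᵗ = 0.9345
Interpolating between 334.6 K and 337.0 K gives T ≈ 334.8 K.

T = 334.8 K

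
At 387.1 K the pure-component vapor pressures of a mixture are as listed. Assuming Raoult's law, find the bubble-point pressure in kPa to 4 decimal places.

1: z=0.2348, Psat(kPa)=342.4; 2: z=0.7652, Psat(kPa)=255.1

Pbub = 275.5980 kPa

At the bubble point ψ → 0, so ΣzᵢKᵢ = 1 with Kᵢ = Pᵢˢᵃᵗ/P ⇒ P = ΣzᵢPᵢˢᵃᵗ.
P = 0.2348·342.4 + 0.7652·255.1 = 275.5980 kPa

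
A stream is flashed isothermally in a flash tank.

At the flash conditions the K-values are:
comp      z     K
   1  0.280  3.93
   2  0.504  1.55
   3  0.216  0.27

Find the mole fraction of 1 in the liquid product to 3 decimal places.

x_1 = 0.080

Let β = V/F and solve Σ zᵢ(Kᵢ−1)/(1+β(Kᵢ−1)) = 0.
Check two-phase: ΣzᵢKᵢ = 1.940 > 1 and Σzᵢ/Kᵢ = 1.196 > 1, so g(0) = 0.940 > 0 and g(1) = -0.196 < 0.
Newton–Raphson from β = 0.5:
  β = 0.500: g = 0.3019, g' = -0.775 → β = 0.890
  β = 0.890: g = -0.0362, g' = -1.190 → β = 0.859
  β = 0.859: g = -0.0015, g' = -1.093 → β = 0.858
Converged at β = 0.858.
Compositions from xᵢ = zᵢ/(1+β(Kᵢ−1)), yᵢ = Kᵢxᵢ:
  1: x = 0.080, y = 0.313
  2: x = 0.342, y = 0.531
  3: x = 0.578, y = 0.156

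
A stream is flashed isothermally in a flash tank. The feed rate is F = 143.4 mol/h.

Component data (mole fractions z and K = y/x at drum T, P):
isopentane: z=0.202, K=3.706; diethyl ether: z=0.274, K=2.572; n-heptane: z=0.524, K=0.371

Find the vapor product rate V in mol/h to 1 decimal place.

Material balance + equilibrium reduce to Σ zᵢ(Kᵢ−1)/(1+V/F(Kᵢ−1)) = 0.
Feasibility: ΣzᵢKᵢ = 1.648, Σzᵢ/Kᵢ = 1.573 — both > 1, two phases present.
Newton–Raphson from V/F = 0.5:
  V/F = 0.500: g = -0.0073, g' = -0.921 → V/F = 0.492
Converged at V/F = 0.492.
Then V = V/F·F = 0.4920·143.4 = 70.6 mol/h and L = F − V = 72.8 mol/h.

V = 70.6 mol/h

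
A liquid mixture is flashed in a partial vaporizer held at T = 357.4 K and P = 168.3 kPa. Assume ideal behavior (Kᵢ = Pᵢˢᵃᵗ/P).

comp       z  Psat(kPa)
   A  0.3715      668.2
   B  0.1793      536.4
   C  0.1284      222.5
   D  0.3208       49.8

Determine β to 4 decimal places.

β = 0.7879

Raoult's law: Kᵢ = Pᵢˢᵃᵗ/P = Pᵢˢᵃᵗ/168.3.
  K_A = 668.2/168.3 = 3.970291, K_B = 536.4/168.3 = 3.187166, K_C = 222.5/168.3 = 1.322044, K_D = 49.8/168.3 = 0.295900
Let β = V/F and solve Σ zᵢ(Kᵢ−1)/(1+β(Kᵢ−1)) = 0.
g(0) = ΣzᵢKᵢ − 1 = 1.3111 and g(1) = 1 − Σzᵢ/Kᵢ = -0.3311, so a root lies in (0, 1).
Iterate (Newton) starting at β = 0.5:
  β = 0.5000: g = 0.31835, g' = -1.1151 → β = 0.7855
  β = 0.7855: g = 0.00295, g' = -1.2158 → β = 0.7879
Converged at β = 0.7879.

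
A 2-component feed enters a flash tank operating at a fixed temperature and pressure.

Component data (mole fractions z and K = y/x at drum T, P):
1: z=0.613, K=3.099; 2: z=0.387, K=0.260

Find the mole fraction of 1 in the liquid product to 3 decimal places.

x_1 = 0.261

Let ψ = V/F and solve Σ zᵢ(Kᵢ−1)/(1+ψ(Kᵢ−1)) = 0.
Check two-phase: ΣzᵢKᵢ = 2.000 > 1 and Σzᵢ/Kᵢ = 1.686 > 1, so g(0) = 1.000 > 0 and g(1) = -0.686 < 0.
Binary case is linear: z₁(K₁−1)(1+ψ(K₂−1)) + z₂(K₂−1)(1+ψ(K₁−1)) = 0
⇒ ψ = [z₁(K₁−1)+z₂(K₂−1)] / [−(K₁−1)(K₂−1)] = 1.0003/1.5533 = 0.644
Compositions from xᵢ = zᵢ/(1+ψ(Kᵢ−1)), yᵢ = Kᵢxᵢ:
  1: x = 0.261, y = 0.808
  2: x = 0.739, y = 0.192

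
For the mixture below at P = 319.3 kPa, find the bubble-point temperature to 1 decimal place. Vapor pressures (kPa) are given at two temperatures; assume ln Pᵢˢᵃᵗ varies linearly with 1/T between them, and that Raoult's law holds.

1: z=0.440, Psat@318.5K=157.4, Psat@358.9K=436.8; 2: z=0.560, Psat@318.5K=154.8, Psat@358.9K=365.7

T = 348.6 K

Bubble-point temperature: ΣzᵢPᵢˢᵃᵗ(T) = P. Interpolate ln Pᵢˢᵃᵗ = aᵢ + bᵢ/T.
  T = 318.5 K: ΣzᵢPᵢˢᵃᵗ = 155.94 kPa
  T = 358.9 K: ΣzᵢPᵢˢᵃᵗ = 396.98 kPa
  T = 338.7 K: ΣzᵢPᵢˢᵃᵗ = 255.64 kPa
  T = 348.8 K: ΣzᵢPᵢˢᵃᵗ = 320.54 kPa
  T = 343.8 K: ΣzᵢPᵢˢᵃᵗ = 287.04 kPa
  T = 346.3 K: ΣzᵢPᵢˢᵃᵗ = 303.45 kPa
Interpolating between 346.3 K and 348.8 K gives T ≈ 348.6 K.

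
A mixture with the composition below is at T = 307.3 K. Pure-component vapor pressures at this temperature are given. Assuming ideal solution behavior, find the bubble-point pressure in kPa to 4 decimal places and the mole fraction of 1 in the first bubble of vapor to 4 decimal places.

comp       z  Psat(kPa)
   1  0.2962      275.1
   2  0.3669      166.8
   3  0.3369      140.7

At the bubble point ψ → 0, so ΣzᵢKᵢ = 1 with Kᵢ = Pᵢˢᵃᵗ/P ⇒ P = ΣzᵢPᵢˢᵃᵗ.
P = 0.2962·275.1 + 0.3669·166.8 + 0.3369·140.7 = 190.0854 kPa
yᵢ = zᵢPᵢˢᵃᵗ/P ⇒ y_1 = 0.2962·275.1/190.0854 = 0.4287

Pbub = 190.0854 kPa, y_1 = 0.4287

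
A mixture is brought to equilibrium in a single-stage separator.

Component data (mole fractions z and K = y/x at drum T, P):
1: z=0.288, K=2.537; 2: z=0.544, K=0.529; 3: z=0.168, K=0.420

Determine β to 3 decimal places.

β = 0.116

Rachford–Rice: g(β) = Σ zᵢ(Kᵢ−1)/(1+β(Kᵢ−1)) = 0.
Check two-phase: ΣzᵢKᵢ = 1.089 > 1 and Σzᵢ/Kᵢ = 1.542 > 1, so g(0) = 0.089 > 0 and g(1) = -0.542 < 0.
Newton–Raphson from β = 0.34:
  β = 0.340: g = -0.1357, g' = -0.552 → β = 0.094
  β = 0.094: g = 0.0155, g' = -0.714 → β = 0.116
Converged at β = 0.116.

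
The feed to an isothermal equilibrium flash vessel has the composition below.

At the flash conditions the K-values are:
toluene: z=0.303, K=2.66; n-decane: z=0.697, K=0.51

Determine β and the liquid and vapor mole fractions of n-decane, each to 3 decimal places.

β = 0.198, x_n-decane = 0.772, y_n-decane = 0.394

Let β = V/F and solve Σ zᵢ(Kᵢ−1)/(1+β(Kᵢ−1)) = 0.
g(0) = ΣzᵢKᵢ − 1 = 0.161 and g(1) = 1 − Σzᵢ/Kᵢ = -0.481, so a root lies in (0, 1).
Binary case is linear: z₁(K₁−1)(1+β(K₂−1)) + z₂(K₂−1)(1+β(K₁−1)) = 0
⇒ β = [z₁(K₁−1)+z₂(K₂−1)] / [−(K₁−1)(K₂−1)] = 0.1615/0.8134 = 0.198
Compositions from xᵢ = zᵢ/(1+β(Kᵢ−1)), yᵢ = Kᵢxᵢ:
  toluene: x = 0.228, y = 0.606
  n-decane: x = 0.772, y = 0.394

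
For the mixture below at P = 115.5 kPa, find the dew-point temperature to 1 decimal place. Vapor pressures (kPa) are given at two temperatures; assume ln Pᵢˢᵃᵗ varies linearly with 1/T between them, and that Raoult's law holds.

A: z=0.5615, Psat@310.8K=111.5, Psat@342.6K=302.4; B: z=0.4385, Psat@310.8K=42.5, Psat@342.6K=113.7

Dew-point temperature: Σzᵢ·P/Pᵢˢᵃᵗ(T) = 1. Interpolate ln Pᵢˢᵃᵗ = aᵢ + bᵢ/T.
  T = 310.8 K: ΣzᵢP/Pᵢˢᵃᵗ = 1.7733
  T = 342.6 K: ΣzᵢP/Pᵢˢᵃᵗ = 0.6599
  T = 326.7 K: ΣzᵢP/Pᵢˢᵃᵗ = 1.0561
  T = 334.6 K: ΣzᵢP/Pᵢˢᵃᵗ = 0.8314
  T = 330.6 K: ΣzᵢP/Pᵢˢᵃᵗ = 0.9371
  T = 328.6 K: ΣzᵢP/Pᵢˢᵃᵗ = 0.9960
Interpolating between 326.7 K and 328.6 K gives T ≈ 328.5 K.

T = 328.5 K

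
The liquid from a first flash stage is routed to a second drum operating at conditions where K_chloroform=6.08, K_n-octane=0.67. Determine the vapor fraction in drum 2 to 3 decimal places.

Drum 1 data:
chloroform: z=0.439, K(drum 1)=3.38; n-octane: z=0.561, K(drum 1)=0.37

Drum 1:
Rachford–Rice: g(ψ₁) = Σ zᵢ(Kᵢ−1)/(1+ψ₁(Kᵢ−1)) = 0.
g(0) = ΣzᵢKᵢ − 1 = 0.691 and g(1) = 1 − Σzᵢ/Kᵢ = -0.646, so a root lies in (0, 1).
Binary case is linear: z₁(K₁−1)(1+ψ₁(K₂−1)) + z₂(K₂−1)(1+ψ₁(K₁−1)) = 0
⇒ ψ₁ = [z₁(K₁−1)+z₂(K₂−1)] / [−(K₁−1)(K₂−1)] = 0.6914/1.4994 = 0.461
Drum-1 compositions:
  chloroform: x = 0.209, y = 0.707
  n-octane: x = 0.791, y = 0.293
Drum-2 feed = drum-1 liquid: z₂ = (0.2093, 0.7907).
Drum 2:
Material balance + equilibrium reduce to Σ zᵢ(Kᵢ−1)/(1+ψ₂(Kᵢ−1)) = 0.
Feasibility: ΣzᵢKᵢ = 1.802, Σzᵢ/Kᵢ = 1.215 — both > 1, two phases present.
Binary case is linear: z₁(K₁−1)(1+ψ₂(K₂−1)) + z₂(K₂−1)(1+ψ₂(K₁−1)) = 0
⇒ ψ₂ = [z₁(K₁−1)+z₂(K₂−1)] / [−(K₁−1)(K₂−1)] = 0.8023/1.6764 = 0.479
  chloroform: x = 0.061, y = 0.371
  n-octane: x = 0.939, y = 0.629

V/F (drum 2) = 0.479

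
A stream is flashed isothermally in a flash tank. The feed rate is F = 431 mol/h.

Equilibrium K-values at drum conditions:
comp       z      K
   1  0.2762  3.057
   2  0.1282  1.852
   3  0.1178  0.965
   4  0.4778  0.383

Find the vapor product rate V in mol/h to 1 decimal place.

V = 171.0 mol/h

Rachford–Rice: g(ψ) = Σ zᵢ(Kᵢ−1)/(1+ψ(Kᵢ−1)) = 0.
Feasibility: ΣzᵢKᵢ = 1.3784, Σzᵢ/Kᵢ = 1.5292 — both > 1, two phases present.
Newton iteration, ψ⁰ = 0.5:
  ψ = 0.5000: g = -0.07384, g' = -0.7103 → ψ = 0.3960
  ψ = 0.3960: g = 0.00044, g' = -0.7256 → ψ = 0.3966
Converged at ψ = 0.3966.
Then V = ψ·F = 0.3966·431 = 171.0 mol/h and L = F − V = 260.0 mol/h.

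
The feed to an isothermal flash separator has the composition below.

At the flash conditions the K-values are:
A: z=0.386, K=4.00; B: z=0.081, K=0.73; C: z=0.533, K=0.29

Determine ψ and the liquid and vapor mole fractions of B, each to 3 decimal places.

Rachford–Rice: g(ψ) = Σ zᵢ(Kᵢ−1)/(1+ψ(Kᵢ−1)) = 0.
Feasibility: ΣzᵢKᵢ = 1.758, Σzᵢ/Kᵢ = 2.045 — both > 1, two phases present.
Newton–Raphson from ψ = 0.39:
  ψ = 0.390: g = -0.0141, g' = -1.259 → ψ = 0.379
Converged at ψ = 0.379.
Compositions from xᵢ = zᵢ/(1+ψ(Kᵢ−1)), yᵢ = Kᵢxᵢ:
  A: x = 0.181, y = 0.723
  B: x = 0.090, y = 0.066
  C: x = 0.729, y = 0.211

ψ = 0.379, x_B = 0.090, y_B = 0.066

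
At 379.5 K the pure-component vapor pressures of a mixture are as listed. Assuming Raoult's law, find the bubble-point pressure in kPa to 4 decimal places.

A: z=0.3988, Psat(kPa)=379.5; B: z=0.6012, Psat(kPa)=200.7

At the bubble point ψ → 0, so ΣzᵢKᵢ = 1 with Kᵢ = Pᵢˢᵃᵗ/P ⇒ P = ΣzᵢPᵢˢᵃᵗ.
P = 0.3988·379.5 + 0.6012·200.7 = 272.0054 kPa

Pbub = 272.0054 kPa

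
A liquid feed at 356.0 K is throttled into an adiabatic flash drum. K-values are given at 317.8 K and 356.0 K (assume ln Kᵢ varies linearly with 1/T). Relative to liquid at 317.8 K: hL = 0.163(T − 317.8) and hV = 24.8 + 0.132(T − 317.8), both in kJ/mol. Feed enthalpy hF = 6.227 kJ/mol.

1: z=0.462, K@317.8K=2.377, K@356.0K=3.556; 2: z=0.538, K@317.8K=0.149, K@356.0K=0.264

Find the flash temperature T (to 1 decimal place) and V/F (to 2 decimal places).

Adiabatic flash: solve Rachford–Rice at each trial T, then check hF = ψ·hV(T) + (1−ψ)·hL(T).
  T = 317.8 K: K = (2.377, 0.149), RR gives ψ = 0.152, H_out = 3.774 kJ/mol
  T = 356.0 K: K = (3.556, 0.264), RR gives ψ = 0.417, H_out = 16.080 kJ/mol
  T = 336.9 K: K = (2.941, 0.202), RR gives ψ = 0.301, H_out = 10.410 kJ/mol
  T = 327.4 K: K = (2.654, 0.174), RR gives ψ = 0.234, H_out = 7.301 kJ/mol
  T = 322.6 K: K = (2.514, 0.161), RR gives ψ = 0.195, H_out = 5.599 kJ/mol
  T = 325.0 K: K = (2.583, 0.168), RR gives ψ = 0.215, H_out = 6.463 kJ/mol
Linear interpolation between T = 322.6 (H_out = 5.599) and T = 325.0 (H_out = 6.463) on hF = 6.227 gives T ≈ 324.3 K, at which ψ = 0.21.

T = 324.3 K, V/F = 0.21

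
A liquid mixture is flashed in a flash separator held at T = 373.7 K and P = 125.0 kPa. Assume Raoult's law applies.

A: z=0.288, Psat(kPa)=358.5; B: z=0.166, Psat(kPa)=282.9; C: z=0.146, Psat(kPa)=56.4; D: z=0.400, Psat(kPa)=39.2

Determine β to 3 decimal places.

Raoult's law: Kᵢ = Pᵢˢᵃᵗ/P = Pᵢˢᵃᵗ/125.0.
  K_A = 358.5/125.0 = 2.86800, K_B = 282.9/125.0 = 2.26320, K_C = 56.4/125.0 = 0.45120, K_D = 39.2/125.0 = 0.31360
Rachford–Rice: g(β) = Σ zᵢ(Kᵢ−1)/(1+β(Kᵢ−1)) = 0.
Check two-phase: ΣzᵢKᵢ = 1.393 > 1 and Σzᵢ/Kᵢ = 1.773 > 1, so g(0) = 0.393 > 0 and g(1) = -0.773 < 0.
Newton–Raphson from β = 0.44:
  β = 0.440: g = -0.0689, g' = -0.875 → β = 0.361
Converged at β = 0.361.

β = 0.361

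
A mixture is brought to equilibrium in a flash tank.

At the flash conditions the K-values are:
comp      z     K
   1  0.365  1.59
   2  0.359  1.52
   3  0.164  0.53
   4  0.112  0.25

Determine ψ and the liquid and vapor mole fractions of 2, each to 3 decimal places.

Newton iteration, ψ⁰ = 0.5:
  ψ = 0.500: g = 0.0793, g' = -0.360 → ψ = 0.720
  ψ = 0.720: g = -0.0122, g' = -0.495 → ψ = 0.695
Converged at ψ = 0.695.
Compositions from xᵢ = zᵢ/(1+ψ(Kᵢ−1)), yᵢ = Kᵢxᵢ:
  1: x = 0.259, y = 0.412
  2: x = 0.264, y = 0.401
  3: x = 0.244, y = 0.129
  4: x = 0.234, y = 0.058

ψ = 0.695, x_2 = 0.264, y_2 = 0.401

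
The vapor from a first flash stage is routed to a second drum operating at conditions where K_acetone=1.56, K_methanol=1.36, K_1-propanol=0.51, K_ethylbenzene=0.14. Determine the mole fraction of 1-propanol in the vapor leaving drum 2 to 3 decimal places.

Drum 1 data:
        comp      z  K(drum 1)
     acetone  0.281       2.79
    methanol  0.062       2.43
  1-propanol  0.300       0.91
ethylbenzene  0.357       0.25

y_1-propanol (drum 2) = 0.162

Drum 1:
Material balance + equilibrium reduce to Σ zᵢ(Kᵢ−1)/(1+ψ₁(Kᵢ−1)) = 0.
Check two-phase: ΣzᵢKᵢ = 1.297 > 1 and Σzᵢ/Kᵢ = 1.884 > 1, so g(0) = 0.297 > 0 and g(1) = -0.884 < 0.
Newton iteration, ψ₁⁰ = 0.5:
  ψ₁ = 0.500: g = -0.1395, g' = -0.811 → ψ₁ = 0.328
  ψ₁ = 0.328: g = -0.0055, g' = -0.772 → ψ₁ = 0.321
Converged at ψ₁ = 0.321.
Drum-1 compositions:
  acetone: x = 0.179, y = 0.498
  methanol: x = 0.043, y = 0.103
  1-propanol: x = 0.309, y = 0.281
  ethylbenzene: x = 0.470, y = 0.118
Drum-2 feed = drum-1 vapor: z₂ = (0.4981, 0.1033, 0.2811, 0.1175).
Drum 2:
Material balance + equilibrium reduce to Σ zᵢ(Kᵢ−1)/(1+ψ₂(Kᵢ−1)) = 0.
Feasibility: ΣzᵢKᵢ = 1.077, Σzᵢ/Kᵢ = 1.786 — both > 1, two phases present.
Iterate (Newton) starting at ψ₂ = 0.5:
  ψ₂ = 0.500: g = -0.1103, g' = -0.491 → ψ₂ = 0.275
  ψ₂ = 0.275: g = -0.0161, g' = -0.368 → ψ₂ = 0.231
Converged at ψ₂ = 0.231.
  acetone: x = 0.441, y = 0.688
  methanol: x = 0.095, y = 0.130
  1-propanol: x = 0.317, y = 0.162
  ethylbenzene: x = 0.147, y = 0.021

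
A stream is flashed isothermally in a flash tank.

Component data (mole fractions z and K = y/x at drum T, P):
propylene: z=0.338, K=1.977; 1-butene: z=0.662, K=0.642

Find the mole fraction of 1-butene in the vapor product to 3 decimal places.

Let ψ = V/F and solve Σ zᵢ(Kᵢ−1)/(1+ψ(Kᵢ−1)) = 0.
Feasibility: ΣzᵢKᵢ = 1.093, Σzᵢ/Kᵢ = 1.202 — both > 1, two phases present.
Binary case is linear: z₁(K₁−1)(1+ψ(K₂−1)) + z₂(K₂−1)(1+ψ(K₁−1)) = 0
⇒ ψ = [z₁(K₁−1)+z₂(K₂−1)] / [−(K₁−1)(K₂−1)] = 0.0932/0.3498 = 0.267
Compositions from xᵢ = zᵢ/(1+ψ(Kᵢ−1)), yᵢ = Kᵢxᵢ:
  propylene: x = 0.268, y = 0.530
  1-butene: x = 0.732, y = 0.470

y_1-butene = 0.470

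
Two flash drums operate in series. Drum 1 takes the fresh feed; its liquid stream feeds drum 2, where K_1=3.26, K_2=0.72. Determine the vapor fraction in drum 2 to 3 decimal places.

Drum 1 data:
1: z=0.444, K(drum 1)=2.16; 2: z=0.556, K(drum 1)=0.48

Drum 1:
Rachford–Rice: g(ψ₁) = Σ zᵢ(Kᵢ−1)/(1+ψ₁(Kᵢ−1)) = 0.
Check two-phase: ΣzᵢKᵢ = 1.226 > 1 and Σzᵢ/Kᵢ = 1.364 > 1, so g(0) = 0.226 > 0 and g(1) = -0.364 < 0.
Binary case is linear: z₁(K₁−1)(1+ψ₁(K₂−1)) + z₂(K₂−1)(1+ψ₁(K₁−1)) = 0
⇒ ψ₁ = [z₁(K₁−1)+z₂(K₂−1)] / [−(K₁−1)(K₂−1)] = 0.2259/0.6032 = 0.375
Drum-1 compositions:
  1: x = 0.310, y = 0.669
  2: x = 0.690, y = 0.331
Drum-2 feed = drum-1 liquid: z₂ = (0.3095, 0.6905).
Drum 2:
Rachford–Rice: g(ψ₂) = Σ zᵢ(Kᵢ−1)/(1+ψ₂(Kᵢ−1)) = 0.
Check two-phase: ΣzᵢKᵢ = 1.506 > 1 and Σzᵢ/Kᵢ = 1.054 > 1, so g(0) = 0.506 > 0 and g(1) = -0.054 < 0.
Iterate (Newton) starting at ψ₂ = 0.5:
  ψ₂ = 0.500: g = 0.1036, g' = -0.422 → ψ₂ = 0.746
  ψ₂ = 0.746: g = 0.0161, g' = -0.306 → ψ₂ = 0.799
  ψ₂ = 0.799: g = 0.0004, g' = -0.291 → ψ₂ = 0.800
Converged at ψ₂ = 0.800.
  1: x = 0.110, y = 0.359
  2: x = 0.890, y = 0.641

V/F (drum 2) = 0.800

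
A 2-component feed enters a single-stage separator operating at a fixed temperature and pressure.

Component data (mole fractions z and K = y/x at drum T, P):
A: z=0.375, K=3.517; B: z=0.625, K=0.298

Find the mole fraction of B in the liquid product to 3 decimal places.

Material balance + equilibrium reduce to Σ zᵢ(Kᵢ−1)/(1+V/F(Kᵢ−1)) = 0.
g(0) = ΣzᵢKᵢ − 1 = 0.505 and g(1) = 1 − Σzᵢ/Kᵢ = -1.204, so a root lies in (0, 1).
Binary case is linear: z₁(K₁−1)(1+V/F(K₂−1)) + z₂(K₂−1)(1+V/F(K₁−1)) = 0
⇒ V/F = [z₁(K₁−1)+z₂(K₂−1)] / [−(K₁−1)(K₂−1)] = 0.5051/1.7669 = 0.286
Compositions from xᵢ = zᵢ/(1+V/F(Kᵢ−1)), yᵢ = Kᵢxᵢ:
  A: x = 0.218, y = 0.767
  B: x = 0.782, y = 0.233

x_B = 0.782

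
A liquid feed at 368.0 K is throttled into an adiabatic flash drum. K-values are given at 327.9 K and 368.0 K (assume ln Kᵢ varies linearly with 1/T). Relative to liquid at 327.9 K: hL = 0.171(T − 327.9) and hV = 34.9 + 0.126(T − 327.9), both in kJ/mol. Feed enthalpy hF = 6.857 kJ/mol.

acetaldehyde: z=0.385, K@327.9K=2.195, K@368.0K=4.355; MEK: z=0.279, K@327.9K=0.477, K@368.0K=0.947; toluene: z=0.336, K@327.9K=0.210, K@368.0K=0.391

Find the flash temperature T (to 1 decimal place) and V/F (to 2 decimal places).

T = 333.2 K, V/F = 0.17

Adiabatic flash: solve Rachford–Rice at each trial T, then check hF = ψ·hV(T) + (1−ψ)·hL(T).
  T = 327.9 K: K = (2.195, 0.477, 0.210), RR gives ψ = 0.060, H_out = 2.094 kJ/mol
  T = 368.0 K: K = (4.355, 0.947, 0.391), RR gives ψ = 0.718, H_out = 30.616 kJ/mol
  T = 347.9 K: K = (3.151, 0.685, 0.292), RR gives ψ = 0.414, H_out = 17.499 kJ/mol
  T = 337.9 K: K = (2.644, 0.575, 0.249), RR gives ψ = 0.256, H_out = 10.517 kJ/mol
  T = 332.9 K: K = (2.412, 0.524, 0.229), RR gives ψ = 0.165, H_out = 6.579 kJ/mol
  T = 335.4 K: K = (2.526, 0.549, 0.239), RR gives ψ = 0.212, H_out = 8.601 kJ/mol
  T = 334.1 K: K = (2.467, 0.536, 0.233), RR gives ψ = 0.188, H_out = 7.565 kJ/mol
Linear interpolation between T = 332.9 (H_out = 6.579) and T = 334.1 (H_out = 7.565) on hF = 6.857 gives T ≈ 333.2 K, at which ψ = 0.17.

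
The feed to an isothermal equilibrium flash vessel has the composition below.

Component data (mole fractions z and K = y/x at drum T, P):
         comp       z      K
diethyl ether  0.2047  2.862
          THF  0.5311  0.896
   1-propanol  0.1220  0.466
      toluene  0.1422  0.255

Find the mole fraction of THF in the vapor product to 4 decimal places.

Newton–Raphson from β = 0.68:
  β = 0.6800: g = -0.20825, g' = -0.5548 → β = 0.3047
  β = 0.3047: g = -0.02869, g' = -0.4768 → β = 0.2445
  β = 0.2445: g = 0.00079, g' = -0.5052 → β = 0.2460
Converged at β = 0.2460.
Compositions from xᵢ = zᵢ/(1+β(Kᵢ−1)), yᵢ = Kᵢxᵢ:
  diethyl ether: x = 0.1404, y = 0.4018
  THF: x = 0.5450, y = 0.4884
  1-propanol: x = 0.1405, y = 0.0655
  toluene: x = 0.1741, y = 0.0444

y_THF = 0.4884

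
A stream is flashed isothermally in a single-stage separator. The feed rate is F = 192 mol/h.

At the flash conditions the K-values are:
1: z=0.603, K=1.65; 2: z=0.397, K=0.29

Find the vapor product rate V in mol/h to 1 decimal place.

Let ψ = V/F and solve Σ zᵢ(Kᵢ−1)/(1+ψ(Kᵢ−1)) = 0.
Check two-phase: ΣzᵢKᵢ = 1.110 > 1 and Σzᵢ/Kᵢ = 1.734 > 1, so g(0) = 0.110 > 0 and g(1) = -0.734 < 0.
Binary case is linear: z₁(K₁−1)(1+ψ(K₂−1)) + z₂(K₂−1)(1+ψ(K₁−1)) = 0
⇒ ψ = [z₁(K₁−1)+z₂(K₂−1)] / [−(K₁−1)(K₂−1)] = 0.1101/0.4615 = 0.239
Then V = ψ·F = 0.2385·192 = 45.8 mol/h and L = F − V = 146.2 mol/h.

V = 45.8 mol/h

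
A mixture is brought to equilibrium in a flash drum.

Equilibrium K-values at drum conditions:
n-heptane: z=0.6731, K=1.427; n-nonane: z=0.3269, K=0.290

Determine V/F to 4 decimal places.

V/F = 0.1825

Newton iteration, V/F⁰ = 0.51:
  V/F = 0.5100: g = -0.12783, g' = -0.4877 → V/F = 0.2479
  V/F = 0.2479: g = -0.02178, g' = -0.3431 → V/F = 0.1844
  V/F = 0.1844: g = -0.00064, g' = -0.3237 → V/F = 0.1825
Converged at V/F = 0.1825.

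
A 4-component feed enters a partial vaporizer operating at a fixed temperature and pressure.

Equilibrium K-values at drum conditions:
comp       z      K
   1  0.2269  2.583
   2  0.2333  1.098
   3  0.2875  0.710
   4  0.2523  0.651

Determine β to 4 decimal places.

β = 0.5727

Material balance + equilibrium reduce to Σ zᵢ(Kᵢ−1)/(1+β(Kᵢ−1)) = 0.
Check two-phase: ΣzᵢKᵢ = 1.2106 > 1 and Σzᵢ/Kᵢ = 1.0928 > 1, so g(0) = 0.2106 > 0 and g(1) = -0.0928 < 0.
Iterate (Newton) starting at β = 0.52:
  β = 0.5200: g = 0.01301, g' = -0.2525 → β = 0.5715
  β = 0.5715: g = 0.00029, g' = -0.2414 → β = 0.5727
Converged at β = 0.5727.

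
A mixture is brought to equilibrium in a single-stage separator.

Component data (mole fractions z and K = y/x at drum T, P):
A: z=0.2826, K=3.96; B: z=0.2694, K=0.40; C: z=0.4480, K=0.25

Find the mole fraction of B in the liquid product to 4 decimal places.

Rachford–Rice: g(ψ) = Σ zᵢ(Kᵢ−1)/(1+ψ(Kᵢ−1)) = 0.
Check two-phase: ΣzᵢKᵢ = 1.3389 > 1 and Σzᵢ/Kᵢ = 2.5369 > 1, so g(0) = 0.3389 > 0 and g(1) = -1.5369 < 0.
Iterate (Newton) starting at ψ = 0.51:
  ψ = 0.5100: g = -0.44372, g' = -1.2554 → ψ = 0.1565
  ψ = 0.1565: g = 0.01253, g' = -1.5979 → ψ = 0.1644
  ψ = 0.1644: g = 0.00012, g' = -1.5676 → ψ = 0.1645
Converged at ψ = 0.1645.
Compositions from xᵢ = zᵢ/(1+ψ(Kᵢ−1)), yᵢ = Kᵢxᵢ:
  A: x = 0.1901, y = 0.7527
  B: x = 0.2989, y = 0.1196
  C: x = 0.5110, y = 0.1278

x_B = 0.2989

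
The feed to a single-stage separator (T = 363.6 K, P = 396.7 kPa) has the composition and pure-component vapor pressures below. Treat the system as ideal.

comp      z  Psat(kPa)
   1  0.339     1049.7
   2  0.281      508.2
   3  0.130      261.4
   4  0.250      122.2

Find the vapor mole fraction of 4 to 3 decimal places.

Raoult's law: Kᵢ = Pᵢˢᵃᵗ/P = Pᵢˢᵃᵗ/396.7.
  K_1 = 1049.7/396.7 = 2.64608, K_2 = 508.2/396.7 = 1.28107, K_3 = 261.4/396.7 = 0.65894, K_4 = 122.2/396.7 = 0.30804
Iterate (Newton) starting at ψ = 0.5:
  ψ = 0.500: g = 0.0574, g' = -0.595 → ψ = 0.596
  ψ = 0.596: g = -0.0010, g' = -0.621 → ψ = 0.595
Converged at ψ = 0.595.
Compositions from xᵢ = zᵢ/(1+ψ(Kᵢ−1)), yᵢ = Kᵢxᵢ:
  1: x = 0.171, y = 0.453
  2: x = 0.241, y = 0.308
  3: x = 0.163, y = 0.107
  4: x = 0.425, y = 0.131

y_4 = 0.131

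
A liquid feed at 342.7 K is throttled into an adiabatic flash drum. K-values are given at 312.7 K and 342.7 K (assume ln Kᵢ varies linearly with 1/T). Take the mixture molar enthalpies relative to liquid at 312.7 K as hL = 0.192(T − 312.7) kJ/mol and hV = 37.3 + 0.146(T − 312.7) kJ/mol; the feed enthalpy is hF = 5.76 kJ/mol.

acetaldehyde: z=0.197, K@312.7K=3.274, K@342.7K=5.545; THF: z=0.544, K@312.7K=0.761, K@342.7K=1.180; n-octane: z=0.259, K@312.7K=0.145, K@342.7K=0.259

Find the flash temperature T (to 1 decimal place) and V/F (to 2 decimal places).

T = 315.7 K, V/F = 0.14

Adiabatic flash: solve Rachford–Rice at each trial T, then check hF = ψ·hV(T) + (1−ψ)·hL(T).
  T = 312.7 K: K = (3.274, 0.761, 0.145), RR gives ψ = 0.089, H_out = 3.322 kJ/mol
  T = 342.7 K: K = (5.545, 1.180, 0.259), RR gives ψ = 0.578, H_out = 26.515 kJ/mol
  T = 327.7 K: K = (4.312, 0.957, 0.196), RR gives ψ = 0.336, H_out = 15.184 kJ/mol
  T = 320.2 K: K = (3.770, 0.856, 0.169), RR gives ψ = 0.214, H_out = 9.347 kJ/mol
  T = 316.4 K: K = (3.513, 0.807, 0.157), RR gives ψ = 0.151, H_out = 6.332 kJ/mol
  T = 314.5 K: K = (3.389, 0.783, 0.151), RR gives ψ = 0.120, H_out = 4.798 kJ/mol
Linear interpolation between T = 314.5 (H_out = 4.798) and T = 316.4 (H_out = 6.332) on hF = 5.76 gives T ≈ 315.7 K, at which ψ = 0.14.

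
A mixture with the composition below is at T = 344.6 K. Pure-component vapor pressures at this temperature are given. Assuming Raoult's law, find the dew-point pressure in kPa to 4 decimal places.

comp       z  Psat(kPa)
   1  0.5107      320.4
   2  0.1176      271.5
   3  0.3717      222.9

At the dew point ψ → 1, so Σzᵢ/Kᵢ = 1 with Kᵢ = Pᵢˢᵃᵗ/P ⇒ 1/P = Σzᵢ/Pᵢˢᵃᵗ.
1/P = 0.5107/320.4 + 0.1176/271.5 + 0.3717/222.9 = 0.0036947 ⇒ P = 270.6610 kPa

Pdew = 270.6610 kPa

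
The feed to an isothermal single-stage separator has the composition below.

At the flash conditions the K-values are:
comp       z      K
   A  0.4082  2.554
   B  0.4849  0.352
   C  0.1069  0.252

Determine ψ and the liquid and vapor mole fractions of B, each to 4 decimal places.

ψ = 0.2317, x_B = 0.5705, y_B = 0.2008

Let ψ = V/F and solve Σ zᵢ(Kᵢ−1)/(1+ψ(Kᵢ−1)) = 0.
Check two-phase: ΣzᵢKᵢ = 1.2402 > 1 and Σzᵢ/Kᵢ = 1.9616 > 1, so g(0) = 0.2402 > 0 and g(1) = -0.9616 < 0.
Newton–Raphson from ψ = 0.66:
  ψ = 0.6600: g = -0.39379, g' = -1.0952 → ψ = 0.3004
  ψ = 0.3004: g = -0.06087, g' = -0.8716 → ψ = 0.2306
  ψ = 0.2306: g = 0.00095, g' = -0.9030 → ψ = 0.2317
Converged at ψ = 0.2317.
Compositions from xᵢ = zᵢ/(1+ψ(Kᵢ−1)), yᵢ = Kᵢxᵢ:
  A: x = 0.3002, y = 0.7666
  B: x = 0.5705, y = 0.2008
  C: x = 0.1293, y = 0.0326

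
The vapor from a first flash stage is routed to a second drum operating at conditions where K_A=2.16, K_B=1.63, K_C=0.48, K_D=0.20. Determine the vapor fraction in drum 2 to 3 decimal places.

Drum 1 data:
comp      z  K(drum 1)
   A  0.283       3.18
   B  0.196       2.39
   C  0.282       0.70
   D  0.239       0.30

Drum 1:
Newton–Raphson from ψ₁ = 0.5:
  ψ₁ = 0.500: g = 0.0990, g' = -0.752 → ψ₁ = 0.632
Converged at ψ₁ = 0.632.
Drum-1 compositions:
  A: x = 0.119, y = 0.378
  B: x = 0.104, y = 0.249
  C: x = 0.348, y = 0.244
  D: x = 0.429, y = 0.129
Drum-2 feed = drum-1 vapor: z₂ = (0.3785, 0.2494, 0.2436, 0.1286).
Drum 2:
Let ψ₂ = V/F and solve Σ zᵢ(Kᵢ−1)/(1+ψ₂(Kᵢ−1)) = 0.
Feasibility: ΣzᵢKᵢ = 1.367, Σzᵢ/Kᵢ = 1.479 — both > 1, two phases present.
Newton iteration, ψ₂⁰ = 0.5:
  ψ₂ = 0.500: g = 0.0547, g' = -0.610 → ψ₂ = 0.590
  ψ₂ = 0.590: g = -0.0022, g' = -0.664 → ψ₂ = 0.586
Converged at ψ₂ = 0.586.
  A: x = 0.225, y = 0.487
  B: x = 0.182, y = 0.297
  C: x = 0.350, y = 0.168
  D: x = 0.242, y = 0.048

V/F (drum 2) = 0.586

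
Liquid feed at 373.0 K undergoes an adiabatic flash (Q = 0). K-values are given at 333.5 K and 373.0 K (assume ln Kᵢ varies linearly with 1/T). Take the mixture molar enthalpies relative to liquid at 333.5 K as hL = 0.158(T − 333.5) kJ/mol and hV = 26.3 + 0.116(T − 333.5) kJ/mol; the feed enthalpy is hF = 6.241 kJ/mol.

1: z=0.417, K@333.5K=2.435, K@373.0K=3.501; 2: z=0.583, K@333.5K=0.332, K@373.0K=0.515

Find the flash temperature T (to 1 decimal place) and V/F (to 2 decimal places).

T = 334.7 K, V/F = 0.23

Adiabatic flash: solve Rachford–Rice at each trial T, then check hF = ψ·hV(T) + (1−ψ)·hL(T).
  T = 333.5 K: K = (2.435, 0.332), RR gives ψ = 0.218, H_out = 5.733 kJ/mol
  T = 373.0 K: K = (3.501, 0.515), RR gives ψ = 0.627, H_out = 21.683 kJ/mol
  T = 353.2 K: K = (2.948, 0.418), RR gives ψ = 0.418, H_out = 13.752 kJ/mol
  T = 343.4 K: K = (2.688, 0.374), RR gives ψ = 0.321, H_out = 9.871 kJ/mol
  T = 338.4 K: K = (2.559, 0.353), RR gives ψ = 0.270, H_out = 7.822 kJ/mol
  T = 335.9 K: K = (2.495, 0.342), RR gives ψ = 0.244, H_out = 6.768 kJ/mol
Linear interpolation between T = 333.5 (H_out = 5.733) and T = 335.9 (H_out = 6.768) on hF = 6.241 gives T ≈ 334.7 K, at which ψ = 0.23.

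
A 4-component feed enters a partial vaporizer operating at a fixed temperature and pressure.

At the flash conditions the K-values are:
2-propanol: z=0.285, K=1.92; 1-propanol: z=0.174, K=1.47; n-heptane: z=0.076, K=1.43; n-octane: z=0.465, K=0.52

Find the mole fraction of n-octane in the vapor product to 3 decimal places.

Iterate (Newton) starting at V/F = 0.5:
  V/F = 0.500: g = -0.0210, g' = -0.333 → V/F = 0.437
Converged at V/F = 0.437.
Compositions from xᵢ = zᵢ/(1+V/F(Kᵢ−1)), yᵢ = Kᵢxᵢ:
  2-propanol: x = 0.203, y = 0.390
  1-propanol: x = 0.144, y = 0.212
  n-heptane: x = 0.064, y = 0.091
  n-octane: x = 0.588, y = 0.306

y_n-octane = 0.306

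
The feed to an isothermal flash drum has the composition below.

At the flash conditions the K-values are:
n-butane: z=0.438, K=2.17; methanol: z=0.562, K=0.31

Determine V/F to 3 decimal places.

Material balance + equilibrium reduce to Σ zᵢ(Kᵢ−1)/(1+V/F(Kᵢ−1)) = 0.
g(0) = ΣzᵢKᵢ − 1 = 0.125 and g(1) = 1 − Σzᵢ/Kᵢ = -1.015, so a root lies in (0, 1).
Binary case is linear: z₁(K₁−1)(1+V/F(K₂−1)) + z₂(K₂−1)(1+V/F(K₁−1)) = 0
⇒ V/F = [z₁(K₁−1)+z₂(K₂−1)] / [−(K₁−1)(K₂−1)] = 0.1247/0.8073 = 0.154

V/F = 0.154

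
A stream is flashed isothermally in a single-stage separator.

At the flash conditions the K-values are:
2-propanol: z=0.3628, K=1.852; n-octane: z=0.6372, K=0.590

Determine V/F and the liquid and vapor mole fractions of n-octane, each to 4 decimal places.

V/F = 0.1370, x_n-octane = 0.6751, y_n-octane = 0.3983

Material balance + equilibrium reduce to Σ zᵢ(Kᵢ−1)/(1+V/F(Kᵢ−1)) = 0.
g(0) = ΣzᵢKᵢ − 1 = 0.0479 and g(1) = 1 − Σzᵢ/Kᵢ = -0.2759, so a root lies in (0, 1).
Newton–Raphson from V/F = 0.54:
  V/F = 0.5400: g = -0.12384, g' = -0.3002 → V/F = 0.1275
  V/F = 0.1275: g = 0.00315, g' = -0.3335 → V/F = 0.1370
Converged at V/F = 0.1370.
Compositions from xᵢ = zᵢ/(1+V/F(Kᵢ−1)), yᵢ = Kᵢxᵢ:
  2-propanol: x = 0.3249, y = 0.6017
  n-octane: x = 0.6751, y = 0.3983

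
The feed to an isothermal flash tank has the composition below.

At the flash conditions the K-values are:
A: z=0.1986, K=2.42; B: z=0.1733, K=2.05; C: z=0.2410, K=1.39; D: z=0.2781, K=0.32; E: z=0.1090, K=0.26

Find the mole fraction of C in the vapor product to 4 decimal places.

y_C = 0.2876

Rachford–Rice: g(ψ) = Σ zᵢ(Kᵢ−1)/(1+ψ(Kᵢ−1)) = 0.
Feasibility: ΣzᵢKᵢ = 1.2882, Σzᵢ/Kᵢ = 1.6283 — both > 1, two phases present.
Newton iteration, ψ⁰ = 0.5:
  ψ = 0.5000: g = -0.05167, g' = -0.6904 → ψ = 0.4252
  ψ = 0.4252: g = -0.00143, g' = -0.6555 → ψ = 0.4230
Converged at ψ = 0.4230.
Compositions from xᵢ = zᵢ/(1+ψ(Kᵢ−1)), yᵢ = Kᵢxᵢ:
  A: x = 0.1241, y = 0.3003
  B: x = 0.1200, y = 0.2460
  C: x = 0.2069, y = 0.2876
  D: x = 0.3904, y = 0.1249
  E: x = 0.1587, y = 0.0413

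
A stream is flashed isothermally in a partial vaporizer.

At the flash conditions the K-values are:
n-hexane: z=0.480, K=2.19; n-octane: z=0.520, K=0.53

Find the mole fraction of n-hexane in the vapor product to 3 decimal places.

Rachford–Rice: g(V/F) = Σ zᵢ(Kᵢ−1)/(1+V/F(Kᵢ−1)) = 0.
g(0) = ΣzᵢKᵢ − 1 = 0.327 and g(1) = 1 − Σzᵢ/Kᵢ = -0.200, so a root lies in (0, 1).
Binary case is linear: z₁(K₁−1)(1+V/F(K₂−1)) + z₂(K₂−1)(1+V/F(K₁−1)) = 0
⇒ V/F = [z₁(K₁−1)+z₂(K₂−1)] / [−(K₁−1)(K₂−1)] = 0.3268/0.5593 = 0.584
Compositions from xᵢ = zᵢ/(1+V/F(Kᵢ−1)), yᵢ = Kᵢxᵢ:
  n-hexane: x = 0.283, y = 0.620
  n-octane: x = 0.717, y = 0.380

y_n-hexane = 0.620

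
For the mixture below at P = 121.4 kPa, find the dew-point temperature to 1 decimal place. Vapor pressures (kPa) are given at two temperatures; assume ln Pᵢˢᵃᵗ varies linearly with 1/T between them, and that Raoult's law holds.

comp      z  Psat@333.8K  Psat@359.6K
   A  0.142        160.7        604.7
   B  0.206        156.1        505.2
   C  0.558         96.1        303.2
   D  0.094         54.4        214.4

T = 337.2 K

Dew-point temperature: Σzᵢ·P/Pᵢˢᵃᵗ(T) = 1. Interpolate ln Pᵢˢᵃᵗ = aᵢ + bᵢ/T.
  T = 333.8 K: ΣzᵢP/Pᵢˢᵃᵗ = 1.1822
  T = 359.6 K: ΣzᵢP/Pᵢˢᵃᵗ = 0.3547
  T = 346.7 K: ΣzᵢP/Pᵢˢᵃᵗ = 0.6325
  T = 340.2 K: ΣzᵢP/Pᵢˢᵃᵗ = 0.8615
  T = 337.0 K: ΣzᵢP/Pᵢˢᵃᵗ = 1.0076
  T = 338.6 K: ΣzᵢP/Pᵢˢᵃᵗ = 0.9313
Interpolating between 337.0 K and 338.6 K gives T ≈ 337.2 K.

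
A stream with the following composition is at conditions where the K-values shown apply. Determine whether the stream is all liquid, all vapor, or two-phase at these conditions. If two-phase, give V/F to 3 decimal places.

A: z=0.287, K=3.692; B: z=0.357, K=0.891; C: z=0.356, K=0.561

ΣzᵢKᵢ = 1.577; Σzᵢ/Kᵢ = 1.113.
Both exceed 1, so a two-phase solution exists.
Material balance + equilibrium reduce to Σ zᵢ(Kᵢ−1)/(1+ψ(Kᵢ−1)) = 0.
Iterate (Newton) starting at ψ = 0.64:
  ψ = 0.640: g = 0.0246, g' = -0.418 → ψ = 0.699
  ψ = 0.699: g = 0.0006, g' = -0.398 → ψ = 0.700
Converged at ψ = 0.700.

two-phase, V/F = 0.700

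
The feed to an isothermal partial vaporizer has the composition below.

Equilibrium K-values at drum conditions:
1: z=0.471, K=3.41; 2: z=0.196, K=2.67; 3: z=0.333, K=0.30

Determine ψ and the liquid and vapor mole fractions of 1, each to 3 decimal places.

ψ = 0.798, x_1 = 0.161, y_1 = 0.549

Let ψ = V/F and solve Σ zᵢ(Kᵢ−1)/(1+ψ(Kᵢ−1)) = 0.
Feasibility: ΣzᵢKᵢ = 2.229, Σzᵢ/Kᵢ = 1.322 — both > 1, two phases present.
Newton iteration, ψ⁰ = 0.5:
  ψ = 0.500: g = 0.3345, g' = -1.111 → ψ = 0.801
  ψ = 0.801: g = -0.0033, g' = -1.264 → ψ = 0.798
Converged at ψ = 0.798.
Compositions from xᵢ = zᵢ/(1+ψ(Kᵢ−1)), yᵢ = Kᵢxᵢ:
  1: x = 0.161, y = 0.549
  2: x = 0.084, y = 0.224
  3: x = 0.755, y = 0.226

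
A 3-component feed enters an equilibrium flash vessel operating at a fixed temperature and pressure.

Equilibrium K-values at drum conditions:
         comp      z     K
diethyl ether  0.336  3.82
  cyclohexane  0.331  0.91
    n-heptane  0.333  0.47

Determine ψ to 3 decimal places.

ψ = 0.712

Let ψ = V/F and solve Σ zᵢ(Kᵢ−1)/(1+ψ(Kᵢ−1)) = 0.
Feasibility: ΣzᵢKᵢ = 1.741, Σzᵢ/Kᵢ = 1.160 — both > 1, two phases present.
Newton–Raphson from ψ = 0.4:
  ψ = 0.400: g = 0.1904, g' = -0.744 → ψ = 0.656
  ψ = 0.656: g = 0.0302, g' = -0.552 → ψ = 0.711
  ψ = 0.711: g = 0.0004, g' = -0.540 → ψ = 0.712
Converged at ψ = 0.712.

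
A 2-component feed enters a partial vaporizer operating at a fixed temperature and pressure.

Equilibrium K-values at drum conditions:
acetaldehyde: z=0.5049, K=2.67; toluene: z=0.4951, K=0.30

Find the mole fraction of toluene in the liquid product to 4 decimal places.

x_toluene = 0.7046

Binary case is linear: z₁(K₁−1)(1+β(K₂−1)) + z₂(K₂−1)(1+β(K₁−1)) = 0
⇒ β = [z₁(K₁−1)+z₂(K₂−1)] / [−(K₁−1)(K₂−1)] = 0.49661/1.16900 = 0.4248
Compositions from xᵢ = zᵢ/(1+β(Kᵢ−1)), yᵢ = Kᵢxᵢ:
  acetaldehyde: x = 0.2954, y = 0.7886
  toluene: x = 0.7046, y = 0.2114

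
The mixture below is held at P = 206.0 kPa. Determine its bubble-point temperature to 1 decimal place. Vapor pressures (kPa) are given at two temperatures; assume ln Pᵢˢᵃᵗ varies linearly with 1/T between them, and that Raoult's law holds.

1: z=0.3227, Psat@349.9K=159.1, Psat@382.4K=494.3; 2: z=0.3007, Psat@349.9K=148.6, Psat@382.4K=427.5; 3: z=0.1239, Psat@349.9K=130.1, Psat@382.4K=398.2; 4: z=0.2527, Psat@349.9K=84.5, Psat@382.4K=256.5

T = 362.0 K

Bubble-point temperature: ΣzᵢPᵢˢᵃᵗ(T) = P. Interpolate ln Pᵢˢᵃᵗ = aᵢ + bᵢ/T.
  T = 349.9 K: ΣzᵢPᵢˢᵃᵗ = 133.50 kPa
  T = 382.4 K: ΣzᵢPᵢˢᵃᵗ = 402.21 kPa
  T = 366.1 K: ΣzᵢPᵢˢᵃᵗ = 237.03 kPa
  T = 358.0 K: ΣzᵢPᵢˢᵃᵗ = 179.04 kPa
  T = 362.1 K: ΣzᵢPᵢˢᵃᵗ = 206.68 kPa
  T = 360.1 K: ΣzᵢPᵢˢᵃᵗ = 192.78 kPa
Interpolating between 360.1 K and 362.1 K gives T ≈ 362.0 K.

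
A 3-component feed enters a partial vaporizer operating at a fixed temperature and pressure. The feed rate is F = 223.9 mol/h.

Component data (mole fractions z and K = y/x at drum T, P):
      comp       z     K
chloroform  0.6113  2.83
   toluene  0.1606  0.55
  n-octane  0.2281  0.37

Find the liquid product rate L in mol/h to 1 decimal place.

Rachford–Rice: g(V/F) = Σ zᵢ(Kᵢ−1)/(1+V/F(Kᵢ−1)) = 0.
Check two-phase: ΣzᵢKᵢ = 1.9027 > 1 and Σzᵢ/Kᵢ = 1.1245 > 1, so g(0) = 0.9027 > 0 and g(1) = -0.1245 < 0.
Newton–Raphson from V/F = 0.5:
  V/F = 0.5000: g = 0.28113, g' = -0.8053 → V/F = 0.8491
  V/F = 0.8491: g = 0.01209, g' = -0.8176 → V/F = 0.8639
  V/F = 0.8639: g = -0.00009, g' = -0.8302 → V/F = 0.8638
Converged at V/F = 0.8638.
Then V = V/F·F = 0.8638·223.9 = 193.4 mol/h and L = F − V = 30.5 mol/h.

L = 30.5 mol/h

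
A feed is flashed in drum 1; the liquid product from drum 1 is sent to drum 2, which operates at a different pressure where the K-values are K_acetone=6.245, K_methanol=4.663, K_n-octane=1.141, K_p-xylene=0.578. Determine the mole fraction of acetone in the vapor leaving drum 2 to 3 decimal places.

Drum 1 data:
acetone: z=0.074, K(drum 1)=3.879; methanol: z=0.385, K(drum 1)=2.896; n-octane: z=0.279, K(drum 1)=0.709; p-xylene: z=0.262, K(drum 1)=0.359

Drum 1:
Newton–Raphson from ψ₁ = 0.55:
  ψ₁ = 0.550: g = 0.0837, g' = -0.714 → ψ₁ = 0.667
  ψ₁ = 0.667: g = 0.0009, g' = -0.707 → ψ₁ = 0.669
Converged at ψ₁ = 0.669.
Drum-1 compositions:
  acetone: x = 0.025, y = 0.098
  methanol: x = 0.170, y = 0.492
  n-octane: x = 0.346, y = 0.246
  p-xylene: x = 0.459, y = 0.165
Drum-2 feed = drum-1 liquid: z₂ = (0.0253, 0.1698, 0.3464, 0.4585).
Drum 2:
Newton iteration, ψ₂⁰ = 0.5:
  ψ₂ = 0.500: g = 0.0566, g' = -0.474 → ψ₂ = 0.619
  ψ₂ = 0.619: g = 0.0044, g' = -0.407 → ψ₂ = 0.630
Converged at ψ₂ = 0.630.
  acetone: x = 0.006, y = 0.037
  methanol: x = 0.051, y = 0.239
  n-octane: x = 0.318, y = 0.363
  p-xylene: x = 0.625, y = 0.361

y_acetone (drum 2) = 0.037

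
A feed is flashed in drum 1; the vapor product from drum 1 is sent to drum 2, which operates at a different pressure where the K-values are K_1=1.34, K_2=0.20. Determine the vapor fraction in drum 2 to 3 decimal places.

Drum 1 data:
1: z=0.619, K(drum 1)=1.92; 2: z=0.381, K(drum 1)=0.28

V/F (drum 2) = 0.592

Drum 1:
Let ψ₁ = V/F and solve Σ zᵢ(Kᵢ−1)/(1+ψ₁(Kᵢ−1)) = 0.
Feasibility: ΣzᵢKᵢ = 1.295, Σzᵢ/Kᵢ = 1.683 — both > 1, two phases present.
Binary case is linear: z₁(K₁−1)(1+ψ₁(K₂−1)) + z₂(K₂−1)(1+ψ₁(K₁−1)) = 0
⇒ ψ₁ = [z₁(K₁−1)+z₂(K₂−1)] / [−(K₁−1)(K₂−1)] = 0.2952/0.6624 = 0.446
Drum-1 compositions:
  1: x = 0.439, y = 0.843
  2: x = 0.561, y = 0.157
Drum-2 feed = drum-1 vapor: z₂ = (0.8429, 0.1571).
Drum 2:
Newton–Raphson from ψ₂ = 0.37:
  ψ₂ = 0.370: g = 0.0761, g' = -0.280 → ψ₂ = 0.642
  ψ₂ = 0.642: g = -0.0231, g' = -0.491 → ψ₂ = 0.595
  ψ₂ = 0.595: g = -0.0014, g' = -0.433 → ψ₂ = 0.592
Converged at ψ₂ = 0.592.
  1: x = 0.702, y = 0.940
  2: x = 0.298, y = 0.060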